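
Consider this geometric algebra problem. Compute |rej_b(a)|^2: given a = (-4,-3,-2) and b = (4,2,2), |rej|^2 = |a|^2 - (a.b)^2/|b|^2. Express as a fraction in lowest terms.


|a|^2 = (-4)^2 + (-3)^2 + (-2)^2 = 29
|b|^2 = 4^2 + 2^2 + 2^2 = 24
a . b = (-4)*4 + (-3)*2 + (-2)*2 = -26
(a.b)^2 = (-26)^2 = 676
|rej|^2 = 29 - 676/24
= (696 - 676)/24
= 20/24
In lowest terms: 5/6


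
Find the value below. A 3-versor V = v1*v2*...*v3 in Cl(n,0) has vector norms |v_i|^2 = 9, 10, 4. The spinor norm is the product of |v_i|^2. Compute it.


Spinor norm N(V) = |v1|^2 * |v2|^2 * ... * |v3|^2
= 9 * 10 * 4
Running product: 9, 90, 360
N(V) = 360


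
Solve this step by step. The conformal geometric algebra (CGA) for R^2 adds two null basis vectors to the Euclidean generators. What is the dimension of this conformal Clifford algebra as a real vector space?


The conformal model of R^2 uses Cl(3,1): the 2 Euclidean generators plus two extra orthogonal generators e+ (e+^2 = +1) and e- (e-^2 = -1), from which the null vectors e0, einf are built.
Number of generators m = 2 + 2 = 4.
dim Cl(p,q) = 2^m = 2^4 = 16


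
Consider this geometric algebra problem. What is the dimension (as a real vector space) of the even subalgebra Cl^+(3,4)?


Even subalgebra dimension = 2^(n-1)
n = 3 + 4 = 7
2^(7 - 1) = 2^6 = 64
Verification: sum of C(7,k) for even k = 1 + 21 + 35 + 7 = 64
Result = 64


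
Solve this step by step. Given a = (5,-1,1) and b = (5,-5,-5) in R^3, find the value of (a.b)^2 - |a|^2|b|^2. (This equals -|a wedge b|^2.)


a . b = 5*5 + (-1)*(-5) + 1*(-5)
= 25 + 5 + (-5) = 25
|a|^2 = 5^2 + (-1)^2 + 1^2 = 27
|b|^2 = 5^2 + (-5)^2 + (-5)^2 = 75
(a.b)^2 = 25^2 = 625
|a|^2 * |b|^2 = 27 * 75 = 2025
Result = 625 - 2025 = -1400


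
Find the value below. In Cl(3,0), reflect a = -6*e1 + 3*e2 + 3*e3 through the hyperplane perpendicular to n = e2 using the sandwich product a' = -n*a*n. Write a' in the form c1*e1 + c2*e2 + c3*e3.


Reflection formula: a' = -n*a*n, with n = e2 (unit vector, n^2 = 1).
For reflection through hyperplane perp to e2:
The component along e2 flips sign, others stay.
a = (-6, 3, 3)
a' = (-6, -3, 3)
a' = -6*e1 - 3*e2 + 3*e3


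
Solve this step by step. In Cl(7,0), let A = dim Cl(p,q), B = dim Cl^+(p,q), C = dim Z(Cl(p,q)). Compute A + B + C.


n = 7 + 0 = 7
Total dim = 2^7 = 128
Even subalgebra dim = 2^6 = 64
n is odd, so center dim = 2
Sum = 128 + 64 + 2 = 194


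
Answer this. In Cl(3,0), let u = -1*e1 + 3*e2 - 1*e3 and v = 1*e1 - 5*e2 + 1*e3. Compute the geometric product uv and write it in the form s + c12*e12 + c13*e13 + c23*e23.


In Cl(3,0): e_i^2 = 1, e_ie_j = -e_je_i for i != j.
Scalar part = u . v = (-1)*1 + 3*(-5) + (-1)*1
= -1 + (-15) + (-1) = -17
e12 coeff = (-1)*(-5) - 3*1 = 5 - 3 = 2
e13 coeff = (-1)*1 - (-1)*1 = -1 - (-1) = 0
e23 coeff = 3*1 - (-1)*(-5) = 3 - 5 = -2
uv = -17 + 2*e12 + 0*e13 - 2*e23


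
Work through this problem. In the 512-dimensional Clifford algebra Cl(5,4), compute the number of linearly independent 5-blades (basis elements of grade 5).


Number of grade-k basis blades in Cl(p,q) with n = p + q is C(n, k).
n = 5 + 4 = 9
C(9, 5) = 9! / (5! * 4!)
= 362880 / (120 * 24)
= 126


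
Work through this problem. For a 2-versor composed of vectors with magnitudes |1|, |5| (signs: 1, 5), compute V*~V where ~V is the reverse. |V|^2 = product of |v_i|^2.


Each vector v_i has |v_i|^2 = s_i^2
Squared scales: 1^2 = 1, 5^2 = 25
|V|^2 = 1 * 25
= 25


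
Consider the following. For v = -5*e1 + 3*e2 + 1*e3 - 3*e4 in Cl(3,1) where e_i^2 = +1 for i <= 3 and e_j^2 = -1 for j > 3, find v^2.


v^2 = sum of c_i^2 * e_i^2
Positive signature terms (e_i^2 = +1): (-5)^2 + 3^2 + 1^2 = 35
Negative signature terms (e_j^2 = -1): (-3)^2 = 9
v^2 = 35 - 9 = 26


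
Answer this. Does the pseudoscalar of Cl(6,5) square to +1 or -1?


The pseudoscalar I = e1...e_n (product of all n generators) of Cl(p,q) satisfies I^2 = (-1)^(q + n(n-1)/2).
p = 6, q = 5, n = p + q = 11
n(n-1)/2 = 11 * 10 / 2 = 55
Exponent = q + n(n-1)/2 = 5 + 55 = 60
I^2 = (-1)^60 = +1


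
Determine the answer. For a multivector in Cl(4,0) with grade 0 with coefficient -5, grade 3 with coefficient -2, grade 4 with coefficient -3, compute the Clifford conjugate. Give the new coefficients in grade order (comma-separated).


Clifford conjugate sign for grade k: (-1)^(k(k+1)/2)
Grade 0: (-1)^(0*1/2) = (-1)^0 = 1, coeff -5 -> -5
Grade 3: (-1)^(3*4/2) = (-1)^6 = 1, coeff -2 -> -2
Grade 4: (-1)^(4*5/2) = (-1)^10 = 1, coeff -3 -> -3
Conjugated coefficients: -5, -2, -3


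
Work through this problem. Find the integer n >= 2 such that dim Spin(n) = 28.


dim Spin(n) = dim so(n) = n(n-1)/2.
Solve n(n-1)/2 = 28, i.e. n^2 - n - 56 = 0.
Discriminant = 1 + 8*28 = 225
n = (1 + sqrt(225))/2 = (1 + 15)/2 = 8


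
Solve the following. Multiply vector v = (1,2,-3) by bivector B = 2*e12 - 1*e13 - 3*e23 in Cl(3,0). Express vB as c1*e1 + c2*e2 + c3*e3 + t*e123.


vB has grade-1 (vector) and grade-3 (trivector) parts: vB = (v _| B) + (v ^ B).
Vector part <vB>_1:
  e1: -v2*b12 - v3*b13 = -(2)*(2) - (-3)*(-1) = -7
  e2: v1*b12 - v3*b23 = (1)*(2) - (-3)*(-3) = -7
  e3: v1*b13 + v2*b23 = (1)*(-1) + (2)*(-3) = -7
Trivector part <vB>_3:
  e123: v1*b23 - v2*b13 + v3*b12 = (1)*(-3) - (2)*(-1) + (-3)*(2) = -7
vB = -7*e1 - 7*e2 - 7*e3 - 7*e123


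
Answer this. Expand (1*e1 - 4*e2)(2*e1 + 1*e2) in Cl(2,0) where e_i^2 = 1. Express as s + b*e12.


Expand: (1*e1 - 4*e2)(2*e1 + 1*e2)
= 1*2*e1e1 + 1*1*e1e2 + (-4)*2*e2e1 + (-4)*1*e2e2
Using e1^2 = e2^2 = 1, e2e1 = -e1e2:
Scalar part s = 1*2 + (-4)*1 = 2 + (-4) = -2
Bivector part b = 1*1 - (-4)*2 = 1 - (-8) = 9
uv = -2 + 9*e12


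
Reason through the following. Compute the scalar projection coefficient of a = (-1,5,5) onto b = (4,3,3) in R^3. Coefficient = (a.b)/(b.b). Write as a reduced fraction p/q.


Projection coefficient = (a . b) / (b . b)
a . b = (-1)*4 + 5*3 + 5*3
= -4 + 15 + 15 = 26
b . b = 4^2 + 3^2 + 3^2
= 16 + 9 + 9 = 34
Coefficient = 26/34
In lowest terms: 13/17


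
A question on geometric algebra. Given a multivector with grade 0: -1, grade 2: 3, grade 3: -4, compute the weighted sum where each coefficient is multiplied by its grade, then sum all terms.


Grade-weighted sum = sum of grade_k * coefficient_k
0*(-1) = 0
2*3 = 6
3*(-4) = -12
Total = 0 + 6 + (-12) = -6


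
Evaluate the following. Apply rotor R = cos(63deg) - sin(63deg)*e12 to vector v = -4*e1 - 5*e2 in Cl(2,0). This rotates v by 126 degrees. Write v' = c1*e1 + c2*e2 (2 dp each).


Rotor R = cos(63deg) - sin(63deg)*e12
Rotation angle theta = 2 * 63 = 126 degrees
v' = R*v*~R rotates v by theta.
cos(126deg) = -0.5878, sin(126deg) = 0.8090
v'_1 = -4*cos(126deg) - (-5)*sin(126deg)
= -4*(-0.5878) - (-5)*0.8090
= 6.40
v'_2 = -4*sin(126deg) + (-5)*cos(126deg)
= -4*0.8090 + (-5)*(-0.5878)
= -0.30
v' = 6.40*e1 - 0.30*e2


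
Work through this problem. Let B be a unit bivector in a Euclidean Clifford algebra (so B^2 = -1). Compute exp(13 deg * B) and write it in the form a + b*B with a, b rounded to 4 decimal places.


For a unit bivector B with B^2 = -1, the exponential series gives
e^(theta*B) = cos(theta) + sin(theta)*B (the GA analogue of Euler's formula).
theta = 13 degrees = 0.226893 rad
cos(13 deg) = 0.9744
sin(13 deg) = 0.2250
exp(theta*B) = 0.9744 + 0.2250*B


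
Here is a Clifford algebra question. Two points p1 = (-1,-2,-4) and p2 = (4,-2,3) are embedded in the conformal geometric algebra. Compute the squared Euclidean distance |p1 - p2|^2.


p1 - p2 = (-5, 0, -7)
|p1 - p2|^2 = (-5)^2 + 0^2 + (-7)^2
= 25 + 0 + 49
= 74


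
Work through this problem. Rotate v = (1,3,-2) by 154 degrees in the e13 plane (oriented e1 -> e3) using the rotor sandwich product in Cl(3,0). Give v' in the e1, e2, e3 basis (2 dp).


Rotor R = cos(77deg) - sin(77deg)*e13
Rotation angle theta = 2 * 77 = 154 degrees in the e13 plane (e1 -> e3).
The component perpendicular to the plane (e2) is invariant: v'_2 = v2 = 3.00
cos(154deg) = -0.8988, sin(154deg) = 0.4384
v'_1 = v1*cos(theta) - v3*sin(theta) = 1*(-0.8988) - (-2)*0.4384 = -0.02
v'_3 = v1*sin(theta) + v3*cos(theta) = 1*0.4384 + (-2)*(-0.8988) = 2.24
v' = -0.02*e1 + 3.00*e2 + 2.24*e3


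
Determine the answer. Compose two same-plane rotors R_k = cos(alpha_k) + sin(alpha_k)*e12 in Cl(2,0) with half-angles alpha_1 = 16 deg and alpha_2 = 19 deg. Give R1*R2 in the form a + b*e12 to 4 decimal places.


Same-plane rotors commute and their half-angles add:
R1*R2 = cos(a1 + a2) + sin(a1 + a2)*e12.
a1 + a2 = 16 + 19 = 35 deg
cos(35 deg) = 0.8192
sin(35 deg) = 0.5736
R1*R2 = 0.8192 + 0.5736*e12


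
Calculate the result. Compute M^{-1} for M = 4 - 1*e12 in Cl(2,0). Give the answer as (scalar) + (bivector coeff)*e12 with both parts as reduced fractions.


M = 4 - 1*e12, where e12^2 = -1.
Since M commutes with its reverse ~M = a - b*e12, M * ~M = a^2 - b^2*e12^2 = a^2 + b^2.
So M^{-1} = ~M / (a^2 + b^2) = (a - b*e12)/(a^2 + b^2).
a^2 + b^2 = 16 + 1 = 17
Scalar part = 4/17 = 4/17
Bivector coeff = 1/17 = 1/17
M^{-1} = 4/17 + 1/17*e12


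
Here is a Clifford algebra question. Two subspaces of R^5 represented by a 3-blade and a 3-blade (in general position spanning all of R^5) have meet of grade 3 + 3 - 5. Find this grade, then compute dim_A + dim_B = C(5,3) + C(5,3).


Meet grade = grade(A) + grade(B) - n
= 3 + 3 - 5 = 1
C(5,3) = 10
C(5,3) = 10
dim_A + dim_B = 10 + 10 = 20


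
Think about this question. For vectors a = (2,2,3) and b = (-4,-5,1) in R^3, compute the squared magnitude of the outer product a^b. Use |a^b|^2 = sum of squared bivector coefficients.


a wedge b = (a1*b2 - a2*b1)*e12 + (a1*b3 - a3*b1)*e13 + (a2*b3 - a3*b2)*e23
e12 coeff: 2*(-5) - 2*(-4) = -10 - (-8) = -2
e13 coeff: 2*1 - 3*(-4) = 2 - (-12) = 14
e23 coeff: 2*1 - 3*(-5) = 2 - (-15) = 17
|a wedge b|^2 = (-2)^2 + 14^2 + 17^2
= 4 + 196 + 289
= 489


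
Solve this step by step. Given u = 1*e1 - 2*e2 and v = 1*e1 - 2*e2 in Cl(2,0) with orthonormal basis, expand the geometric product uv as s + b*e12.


Expand: (1*e1 - 2*e2)(1*e1 - 2*e2)
= 1*1*e1e1 + 1*(-2)*e1e2 + (-2)*1*e2e1 + (-2)*(-2)*e2e2
Using e1^2 = e2^2 = 1, e2e1 = -e1e2:
Scalar part s = 1*1 + (-2)*(-2) = 1 + 4 = 5
Bivector part b = 1*(-2) - (-2)*1 = -2 - (-2) = 0
uv = 5 + 0*e12


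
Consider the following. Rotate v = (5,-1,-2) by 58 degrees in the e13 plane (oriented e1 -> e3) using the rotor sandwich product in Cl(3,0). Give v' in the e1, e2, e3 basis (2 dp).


Rotor R = cos(29deg) - sin(29deg)*e13
Rotation angle theta = 2 * 29 = 58 degrees in the e13 plane (e1 -> e3).
The component perpendicular to the plane (e2) is invariant: v'_2 = v2 = -1.00
cos(58deg) = 0.5299, sin(58deg) = 0.8480
v'_1 = v1*cos(theta) - v3*sin(theta) = 5*0.5299 - (-2)*0.8480 = 4.35
v'_3 = v1*sin(theta) + v3*cos(theta) = 5*0.8480 + (-2)*0.5299 = 3.18
v' = 4.35*e1 - 1.00*e2 + 3.18*e3


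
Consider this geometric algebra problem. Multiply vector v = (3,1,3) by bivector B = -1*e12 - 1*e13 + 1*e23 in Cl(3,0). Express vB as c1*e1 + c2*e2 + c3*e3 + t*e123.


vB has grade-1 (vector) and grade-3 (trivector) parts: vB = (v _| B) + (v ^ B).
Vector part <vB>_1:
  e1: -v2*b12 - v3*b13 = -(1)*(-1) - (3)*(-1) = 4
  e2: v1*b12 - v3*b23 = (3)*(-1) - (3)*(1) = -6
  e3: v1*b13 + v2*b23 = (3)*(-1) + (1)*(1) = -2
Trivector part <vB>_3:
  e123: v1*b23 - v2*b13 + v3*b12 = (3)*(1) - (1)*(-1) + (3)*(-1) = 1
vB = 4*e1 - 6*e2 - 2*e3 + 1*e123


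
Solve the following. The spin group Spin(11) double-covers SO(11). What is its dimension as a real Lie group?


Spin(n) double-covers SO(n); both have Lie algebra so(n) of dimension n(n-1)/2.
n = 11
n(n-1) = 11 * 10 = 110
dim Spin(11) = 110/2 = 55


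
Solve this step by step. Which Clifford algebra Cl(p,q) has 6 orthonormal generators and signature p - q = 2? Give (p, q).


We need p + q = 6 and p - q = 2.
Adding: 2p = 6 + 2 = 8, so p = 4.
Then q = 6 - 4 = 2.
(p, q) = (4, 2)


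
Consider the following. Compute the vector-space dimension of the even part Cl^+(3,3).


Even subalgebra dimension = 2^(n-1)
n = 3 + 3 = 6
2^(6 - 1) = 2^5 = 32
Verification: sum of C(6,k) for even k = 1 + 15 + 15 + 1 = 32
Result = 32


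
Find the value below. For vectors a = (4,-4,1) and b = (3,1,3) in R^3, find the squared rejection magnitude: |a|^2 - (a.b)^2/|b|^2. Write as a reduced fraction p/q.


|a|^2 = 4^2 + (-4)^2 + 1^2 = 33
|b|^2 = 3^2 + 1^2 + 3^2 = 19
a . b = 4*3 + (-4)*1 + 1*3 = 11
(a.b)^2 = 11^2 = 121
|rej|^2 = 33 - 121/19
= (627 - 121)/19
= 506/19
In lowest terms: 506/19


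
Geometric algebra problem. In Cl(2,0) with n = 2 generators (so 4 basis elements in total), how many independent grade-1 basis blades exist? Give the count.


Number of grade-k basis blades in Cl(p,q) with n = p + q is C(n, k).
n = 2 + 0 = 2
C(2, 1) = 2! / (1! * 1!)
= 2 / (1 * 1)
= 2


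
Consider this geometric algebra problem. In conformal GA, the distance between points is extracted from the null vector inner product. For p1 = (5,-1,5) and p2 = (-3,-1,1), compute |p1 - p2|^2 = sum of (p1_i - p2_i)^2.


p1 - p2 = (8, 0, 4)
|p1 - p2|^2 = 8^2 + 0^2 + 4^2
= 64 + 0 + 16
= 80


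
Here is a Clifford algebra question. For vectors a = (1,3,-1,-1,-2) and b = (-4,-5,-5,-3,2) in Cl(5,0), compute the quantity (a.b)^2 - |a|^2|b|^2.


a . b = 1*(-4) + 3*(-5) + (-1)*(-5) + (-1)*(-3) + (-2)*2
= -4 + (-15) + 5 + 3 + (-4) = -15
|a|^2 = 1^2 + 3^2 + (-1)^2 + (-1)^2 + (-2)^2 = 16
|b|^2 = (-4)^2 + (-5)^2 + (-5)^2 + (-3)^2 + 2^2 = 79
(a.b)^2 = (-15)^2 = 225
|a|^2 * |b|^2 = 16 * 79 = 1264
Result = 225 - 1264 = -1039


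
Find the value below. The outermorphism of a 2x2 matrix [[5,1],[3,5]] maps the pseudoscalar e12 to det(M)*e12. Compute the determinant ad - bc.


The outermorphism of a linear map f sends e1^e2 to f(e1)^f(e2).
f(e1) = 5*e1 + 3*e2
f(e2) = 1*e1 + 5*e2
f(e1) ^ f(e2) = (5*e1 + 3*e2) ^ (1*e1 + 5*e2)
= 5*5*e12 + 3*1*e21
= (25 - 3)*e12
= 22*e12
Coefficient = 22


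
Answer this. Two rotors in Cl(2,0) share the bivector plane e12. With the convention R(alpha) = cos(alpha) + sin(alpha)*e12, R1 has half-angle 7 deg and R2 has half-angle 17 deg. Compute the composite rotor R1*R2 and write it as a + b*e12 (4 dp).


Same-plane rotors commute and their half-angles add:
R1*R2 = cos(a1 + a2) + sin(a1 + a2)*e12.
a1 + a2 = 7 + 17 = 24 deg
cos(24 deg) = 0.9135
sin(24 deg) = 0.4067
R1*R2 = 0.9135 + 0.4067*e12


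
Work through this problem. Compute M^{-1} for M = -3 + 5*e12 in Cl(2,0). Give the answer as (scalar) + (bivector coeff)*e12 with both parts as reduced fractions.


M = -3 + 5*e12, where e12^2 = -1.
Since M commutes with its reverse ~M = a - b*e12, M * ~M = a^2 - b^2*e12^2 = a^2 + b^2.
So M^{-1} = ~M / (a^2 + b^2) = (a - b*e12)/(a^2 + b^2).
a^2 + b^2 = 9 + 25 = 34
Scalar part = -3/34 = -3/34
Bivector coeff = -5/34 = -5/34
M^{-1} = -3/34 - 5/34*e12


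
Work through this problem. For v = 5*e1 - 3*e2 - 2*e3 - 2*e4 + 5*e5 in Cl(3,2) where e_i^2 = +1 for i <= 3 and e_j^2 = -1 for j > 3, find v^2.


v^2 = sum of c_i^2 * e_i^2
Positive signature terms (e_i^2 = +1): 5^2 + (-3)^2 + (-2)^2 = 38
Negative signature terms (e_j^2 = -1): (-2)^2 + 5^2 = 29
v^2 = 38 - 29 = 9


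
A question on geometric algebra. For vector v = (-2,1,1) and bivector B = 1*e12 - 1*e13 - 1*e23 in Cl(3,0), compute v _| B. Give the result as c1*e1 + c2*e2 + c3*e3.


Left contraction v _| B = <vB>_1 (grade-1 part of the geometric product vB).
Using e1_|e12 = e2, e2_|e12 = -e1, e1_|e13 = e3, e3_|e13 = -e1, e2_|e23 = e3, e3_|e23 = -e2:
e1 coeff: -v2*b12 - v3*b13 = -(1)*(1) - (1)*(-1) = 0
e2 coeff: v1*b12 - v3*b23 = (-2)*(1) - (1)*(-1) = -1
e3 coeff: v1*b13 + v2*b23 = (-2)*(-1) + (1)*(-1) = 1
v _| B = 0*e1 - 1*e2 + 1*e3


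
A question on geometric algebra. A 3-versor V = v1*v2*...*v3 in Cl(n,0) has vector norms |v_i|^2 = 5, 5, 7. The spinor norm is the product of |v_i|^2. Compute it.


Spinor norm N(V) = |v1|^2 * |v2|^2 * ... * |v3|^2
= 5 * 5 * 7
Running product: 5, 25, 175
N(V) = 175


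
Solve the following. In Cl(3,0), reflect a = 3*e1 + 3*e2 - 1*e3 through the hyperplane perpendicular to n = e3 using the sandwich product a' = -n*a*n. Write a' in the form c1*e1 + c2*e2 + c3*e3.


Reflection formula: a' = -n*a*n, with n = e3 (unit vector, n^2 = 1).
For reflection through hyperplane perp to e3:
The component along e3 flips sign, others stay.
a = (3, 3, -1)
a' = (3, 3, 1)
a' = 3*e1 + 3*e2 + 1*e3


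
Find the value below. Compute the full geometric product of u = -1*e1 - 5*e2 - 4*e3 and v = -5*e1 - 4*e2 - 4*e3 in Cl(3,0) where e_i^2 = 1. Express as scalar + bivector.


In Cl(3,0): e_i^2 = 1, e_ie_j = -e_je_i for i != j.
Scalar part = u . v = (-1)*(-5) + (-5)*(-4) + (-4)*(-4)
= 5 + 20 + 16 = 41
e12 coeff = (-1)*(-4) - (-5)*(-5) = 4 - 25 = -21
e13 coeff = (-1)*(-4) - (-4)*(-5) = 4 - 20 = -16
e23 coeff = (-5)*(-4) - (-4)*(-4) = 20 - 16 = 4
uv = 41 - 21*e12 - 16*e13 + 4*e23


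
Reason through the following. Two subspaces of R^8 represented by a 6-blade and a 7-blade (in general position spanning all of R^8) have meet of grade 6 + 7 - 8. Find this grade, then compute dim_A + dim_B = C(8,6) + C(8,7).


Meet grade = grade(A) + grade(B) - n
= 6 + 7 - 8 = 5
C(8,6) = 28
C(8,7) = 8
dim_A + dim_B = 28 + 8 = 36


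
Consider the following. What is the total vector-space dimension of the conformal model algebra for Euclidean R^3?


The conformal model of R^3 uses Cl(4,1): the 3 Euclidean generators plus two extra orthogonal generators e+ (e+^2 = +1) and e- (e-^2 = -1), from which the null vectors e0, einf are built.
Number of generators m = 3 + 2 = 5.
dim Cl(p,q) = 2^m = 2^5 = 32


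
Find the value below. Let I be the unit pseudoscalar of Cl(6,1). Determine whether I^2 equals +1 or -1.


The pseudoscalar I = e1...e_n (product of all n generators) of Cl(p,q) satisfies I^2 = (-1)^(q + n(n-1)/2).
p = 6, q = 1, n = p + q = 7
n(n-1)/2 = 7 * 6 / 2 = 21
Exponent = q + n(n-1)/2 = 1 + 21 = 22
I^2 = (-1)^22 = +1


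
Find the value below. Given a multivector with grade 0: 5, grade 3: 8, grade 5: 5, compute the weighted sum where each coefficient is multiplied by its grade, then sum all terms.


Grade-weighted sum = sum of grade_k * coefficient_k
0*5 = 0
3*8 = 24
5*5 = 25
Total = 0 + 24 + 25 = 49


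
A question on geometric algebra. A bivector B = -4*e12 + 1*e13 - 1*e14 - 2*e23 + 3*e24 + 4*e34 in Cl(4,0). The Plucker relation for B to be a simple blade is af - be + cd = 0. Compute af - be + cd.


Plucker relation: af - be + cd
a*f = (-4)*4 = -16
b*e = 1*3 = 3
c*d = (-1)*(-2) = 2
af - be + cd = -16 - 3 + 2
= -17


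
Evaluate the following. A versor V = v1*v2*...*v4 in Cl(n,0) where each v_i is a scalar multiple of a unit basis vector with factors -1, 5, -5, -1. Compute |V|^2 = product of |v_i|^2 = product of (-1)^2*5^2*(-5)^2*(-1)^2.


Each vector v_i has |v_i|^2 = s_i^2
Squared scales: (-1)^2 = 1, 5^2 = 25, (-5)^2 = 25, (-1)^2 = 1
|V|^2 = 1 * 25 * 25 * 1
= 625


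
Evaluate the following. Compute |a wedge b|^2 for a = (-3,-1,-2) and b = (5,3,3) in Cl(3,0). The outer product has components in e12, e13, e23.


a wedge b = (a1*b2 - a2*b1)*e12 + (a1*b3 - a3*b1)*e13 + (a2*b3 - a3*b2)*e23
e12 coeff: (-3)*3 - (-1)*5 = -9 - (-5) = -4
e13 coeff: (-3)*3 - (-2)*5 = -9 - (-10) = 1
e23 coeff: (-1)*3 - (-2)*3 = -3 - (-6) = 3
|a wedge b|^2 = (-4)^2 + 1^2 + 3^2
= 16 + 1 + 9
= 26


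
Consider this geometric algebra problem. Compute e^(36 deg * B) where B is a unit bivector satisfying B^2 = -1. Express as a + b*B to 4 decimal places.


For a unit bivector B with B^2 = -1, the exponential series gives
e^(theta*B) = cos(theta) + sin(theta)*B (the GA analogue of Euler's formula).
theta = 36 degrees = 0.628319 rad
cos(36 deg) = 0.8090
sin(36 deg) = 0.5878
exp(theta*B) = 0.8090 + 0.5878*B


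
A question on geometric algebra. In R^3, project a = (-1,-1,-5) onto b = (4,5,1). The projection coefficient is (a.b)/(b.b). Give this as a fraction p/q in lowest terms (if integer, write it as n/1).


Projection coefficient = (a . b) / (b . b)
a . b = (-1)*4 + (-1)*5 + (-5)*1
= -4 + (-5) + (-5) = -14
b . b = 4^2 + 5^2 + 1^2
= 16 + 25 + 1 = 42
Coefficient = -14/42
In lowest terms: -1/3


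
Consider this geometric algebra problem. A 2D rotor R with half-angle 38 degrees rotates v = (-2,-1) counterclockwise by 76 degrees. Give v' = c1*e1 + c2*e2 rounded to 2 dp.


Rotor R = cos(38deg) - sin(38deg)*e12
Rotation angle theta = 2 * 38 = 76 degrees
v' = R*v*~R rotates v by theta.
cos(76deg) = 0.2419, sin(76deg) = 0.9703
v'_1 = -2*cos(76deg) - (-1)*sin(76deg)
= -2*0.2419 - (-1)*0.9703
= 0.49
v'_2 = -2*sin(76deg) + (-1)*cos(76deg)
= -2*0.9703 + (-1)*0.2419
= -2.18
v' = 0.49*e1 - 2.18*e2


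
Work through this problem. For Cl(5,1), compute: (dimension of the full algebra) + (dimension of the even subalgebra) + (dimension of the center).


n = 5 + 1 = 6
Total dim = 2^6 = 64
Even subalgebra dim = 2^5 = 32
n is even, so center dim = 1
Sum = 64 + 32 + 1 = 97


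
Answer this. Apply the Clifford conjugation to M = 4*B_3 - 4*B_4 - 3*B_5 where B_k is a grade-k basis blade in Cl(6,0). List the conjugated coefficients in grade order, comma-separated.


Clifford conjugate sign for grade k: (-1)^(k(k+1)/2)
Grade 3: (-1)^(3*4/2) = (-1)^6 = 1, coeff 4 -> 4
Grade 4: (-1)^(4*5/2) = (-1)^10 = 1, coeff -4 -> -4
Grade 5: (-1)^(5*6/2) = (-1)^15 = -1, coeff -3 -> 3
Conjugated coefficients: 4, -4, 3


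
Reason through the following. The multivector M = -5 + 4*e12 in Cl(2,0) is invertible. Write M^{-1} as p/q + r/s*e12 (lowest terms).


M = -5 + 4*e12, where e12^2 = -1.
Since M commutes with its reverse ~M = a - b*e12, M * ~M = a^2 - b^2*e12^2 = a^2 + b^2.
So M^{-1} = ~M / (a^2 + b^2) = (a - b*e12)/(a^2 + b^2).
a^2 + b^2 = 25 + 16 = 41
Scalar part = -5/41 = -5/41
Bivector coeff = -4/41 = -4/41
M^{-1} = -5/41 - 4/41*e12


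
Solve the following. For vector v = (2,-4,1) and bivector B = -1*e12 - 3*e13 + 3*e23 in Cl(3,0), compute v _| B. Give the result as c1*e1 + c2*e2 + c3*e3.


Left contraction v _| B = <vB>_1 (grade-1 part of the geometric product vB).
Using e1_|e12 = e2, e2_|e12 = -e1, e1_|e13 = e3, e3_|e13 = -e1, e2_|e23 = e3, e3_|e23 = -e2:
e1 coeff: -v2*b12 - v3*b13 = -(-4)*(-1) - (1)*(-3) = -1
e2 coeff: v1*b12 - v3*b23 = (2)*(-1) - (1)*(3) = -5
e3 coeff: v1*b13 + v2*b23 = (2)*(-3) + (-4)*(3) = -18
v _| B = -1*e1 - 5*e2 - 18*e3


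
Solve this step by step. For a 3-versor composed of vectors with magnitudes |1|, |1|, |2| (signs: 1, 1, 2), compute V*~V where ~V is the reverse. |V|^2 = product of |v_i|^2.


Each vector v_i has |v_i|^2 = s_i^2
Squared scales: 1^2 = 1, 1^2 = 1, 2^2 = 4
|V|^2 = 1 * 1 * 4
= 4


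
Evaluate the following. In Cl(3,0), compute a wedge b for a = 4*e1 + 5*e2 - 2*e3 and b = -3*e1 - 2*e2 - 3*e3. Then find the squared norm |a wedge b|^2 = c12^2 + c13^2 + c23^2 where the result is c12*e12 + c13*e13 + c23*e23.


a wedge b = (a1*b2 - a2*b1)*e12 + (a1*b3 - a3*b1)*e13 + (a2*b3 - a3*b2)*e23
e12 coeff: 4*(-2) - 5*(-3) = -8 - (-15) = 7
e13 coeff: 4*(-3) - (-2)*(-3) = -12 - 6 = -18
e23 coeff: 5*(-3) - (-2)*(-2) = -15 - 4 = -19
|a wedge b|^2 = 7^2 + (-18)^2 + (-19)^2
= 49 + 324 + 361
= 734


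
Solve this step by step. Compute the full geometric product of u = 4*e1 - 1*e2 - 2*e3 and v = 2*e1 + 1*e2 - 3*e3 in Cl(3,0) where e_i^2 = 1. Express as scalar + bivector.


In Cl(3,0): e_i^2 = 1, e_ie_j = -e_je_i for i != j.
Scalar part = u . v = 4*2 + (-1)*1 + (-2)*(-3)
= 8 + (-1) + 6 = 13
e12 coeff = 4*1 - (-1)*2 = 4 - (-2) = 6
e13 coeff = 4*(-3) - (-2)*2 = -12 - (-4) = -8
e23 coeff = (-1)*(-3) - (-2)*1 = 3 - (-2) = 5
uv = 13 + 6*e12 - 8*e13 + 5*e23


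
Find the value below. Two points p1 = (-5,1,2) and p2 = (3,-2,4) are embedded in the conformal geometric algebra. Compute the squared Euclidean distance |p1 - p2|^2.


p1 - p2 = (-8, 3, -2)
|p1 - p2|^2 = (-8)^2 + 3^2 + (-2)^2
= 64 + 9 + 4
= 77


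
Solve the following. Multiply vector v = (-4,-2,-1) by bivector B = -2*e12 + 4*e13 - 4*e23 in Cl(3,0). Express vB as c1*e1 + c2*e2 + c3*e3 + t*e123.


vB has grade-1 (vector) and grade-3 (trivector) parts: vB = (v _| B) + (v ^ B).
Vector part <vB>_1:
  e1: -v2*b12 - v3*b13 = -(-2)*(-2) - (-1)*(4) = 0
  e2: v1*b12 - v3*b23 = (-4)*(-2) - (-1)*(-4) = 4
  e3: v1*b13 + v2*b23 = (-4)*(4) + (-2)*(-4) = -8
Trivector part <vB>_3:
  e123: v1*b23 - v2*b13 + v3*b12 = (-4)*(-4) - (-2)*(4) + (-1)*(-2) = 26
vB = 0*e1 + 4*e2 - 8*e3 + 26*e123


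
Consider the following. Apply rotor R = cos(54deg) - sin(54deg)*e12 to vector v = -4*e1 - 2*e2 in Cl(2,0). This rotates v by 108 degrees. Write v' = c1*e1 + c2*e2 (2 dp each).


Rotor R = cos(54deg) - sin(54deg)*e12
Rotation angle theta = 2 * 54 = 108 degrees
v' = R*v*~R rotates v by theta.
cos(108deg) = -0.3090, sin(108deg) = 0.9511
v'_1 = -4*cos(108deg) - (-2)*sin(108deg)
= -4*(-0.3090) - (-2)*0.9511
= 3.14
v'_2 = -4*sin(108deg) + (-2)*cos(108deg)
= -4*0.9511 + (-2)*(-0.3090)
= -3.19
v' = 3.14*e1 - 3.19*e2


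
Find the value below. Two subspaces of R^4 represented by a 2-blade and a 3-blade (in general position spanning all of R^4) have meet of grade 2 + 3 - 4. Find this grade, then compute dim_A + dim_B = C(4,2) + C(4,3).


Meet grade = grade(A) + grade(B) - n
= 2 + 3 - 4 = 1
C(4,2) = 6
C(4,3) = 4
dim_A + dim_B = 6 + 4 = 10


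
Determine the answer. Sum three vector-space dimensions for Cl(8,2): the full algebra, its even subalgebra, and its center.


n = 8 + 2 = 10
Total dim = 2^10 = 1024
Even subalgebra dim = 2^9 = 512
n is even, so center dim = 1
Sum = 1024 + 512 + 1 = 1537


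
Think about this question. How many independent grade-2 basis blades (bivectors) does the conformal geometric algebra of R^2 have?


The conformal model of R^2 uses Cl(3,1) with m = 2 + 2 = 4 generators.
Number of grade-2 blades = C(m, 2) = C(4, 2)
= 4*3/2 = 6


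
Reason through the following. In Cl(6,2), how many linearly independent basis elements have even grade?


Even subalgebra dimension = 2^(n-1)
n = 6 + 2 = 8
2^(8 - 1) = 2^7 = 128
Verification: sum of C(8,k) for even k = 1 + 28 + 70 + 28 + 1 = 128
Result = 128


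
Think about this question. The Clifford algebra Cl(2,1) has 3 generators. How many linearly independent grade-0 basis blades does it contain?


Number of grade-k basis blades in Cl(p,q) with n = p + q is C(n, k).
n = 2 + 1 = 3
C(3, 0) = 3! / (0! * 3!)
= 6 / (1 * 6)
= 1


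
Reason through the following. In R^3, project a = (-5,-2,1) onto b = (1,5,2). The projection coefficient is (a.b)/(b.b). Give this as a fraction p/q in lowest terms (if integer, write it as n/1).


Projection coefficient = (a . b) / (b . b)
a . b = (-5)*1 + (-2)*5 + 1*2
= -5 + (-10) + 2 = -13
b . b = 1^2 + 5^2 + 2^2
= 1 + 25 + 4 = 30
Coefficient = -13/30
In lowest terms: -13/30


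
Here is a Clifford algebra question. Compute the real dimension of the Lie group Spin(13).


Spin(n) double-covers SO(n); both have Lie algebra so(n) of dimension n(n-1)/2.
n = 13
n(n-1) = 13 * 12 = 156
dim Spin(13) = 156/2 = 78


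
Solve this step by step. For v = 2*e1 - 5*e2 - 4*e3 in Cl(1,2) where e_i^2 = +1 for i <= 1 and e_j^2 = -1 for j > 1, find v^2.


v^2 = sum of c_i^2 * e_i^2
Positive signature terms (e_i^2 = +1): 2^2 = 4
Negative signature terms (e_j^2 = -1): (-5)^2 + (-4)^2 = 41
v^2 = 4 - 41 = -37


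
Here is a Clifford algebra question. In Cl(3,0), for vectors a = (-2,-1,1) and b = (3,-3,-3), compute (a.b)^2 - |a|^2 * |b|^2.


a . b = (-2)*3 + (-1)*(-3) + 1*(-3)
= -6 + 3 + (-3) = -6
|a|^2 = (-2)^2 + (-1)^2 + 1^2 = 6
|b|^2 = 3^2 + (-3)^2 + (-3)^2 = 27
(a.b)^2 = (-6)^2 = 36
|a|^2 * |b|^2 = 6 * 27 = 162
Result = 36 - 162 = -126


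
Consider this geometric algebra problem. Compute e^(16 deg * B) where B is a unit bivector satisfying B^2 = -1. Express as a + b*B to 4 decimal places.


For a unit bivector B with B^2 = -1, the exponential series gives
e^(theta*B) = cos(theta) + sin(theta)*B (the GA analogue of Euler's formula).
theta = 16 degrees = 0.279253 rad
cos(16 deg) = 0.9613
sin(16 deg) = 0.2756
exp(theta*B) = 0.9613 + 0.2756*B


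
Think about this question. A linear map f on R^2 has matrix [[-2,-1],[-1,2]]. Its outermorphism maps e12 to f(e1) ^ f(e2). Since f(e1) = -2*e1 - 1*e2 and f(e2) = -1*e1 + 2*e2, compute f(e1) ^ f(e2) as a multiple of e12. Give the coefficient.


The outermorphism of a linear map f sends e1^e2 to f(e1)^f(e2).
f(e1) = -2*e1 - 1*e2
f(e2) = -1*e1 + 2*e2
f(e1) ^ f(e2) = (-2*e1 - 1*e2) ^ (-1*e1 + 2*e2)
= (-2)*2*e12 + (-1)*(-1)*e21
= (-4 - 1)*e12
= -5*e12
Coefficient = -5


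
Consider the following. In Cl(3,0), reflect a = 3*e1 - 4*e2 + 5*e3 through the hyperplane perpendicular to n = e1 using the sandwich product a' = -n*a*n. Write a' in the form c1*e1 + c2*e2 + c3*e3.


Reflection formula: a' = -n*a*n, with n = e1 (unit vector, n^2 = 1).
For reflection through hyperplane perp to e1:
The component along e1 flips sign, others stay.
a = (3, -4, 5)
a' = (-3, -4, 5)
a' = -3*e1 - 4*e2 + 5*e3


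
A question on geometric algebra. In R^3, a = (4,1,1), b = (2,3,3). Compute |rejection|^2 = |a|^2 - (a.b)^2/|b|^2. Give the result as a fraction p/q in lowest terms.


|a|^2 = 4^2 + 1^2 + 1^2 = 18
|b|^2 = 2^2 + 3^2 + 3^2 = 22
a . b = 4*2 + 1*3 + 1*3 = 14
(a.b)^2 = 14^2 = 196
|rej|^2 = 18 - 196/22
= (396 - 196)/22
= 200/22
In lowest terms: 100/11


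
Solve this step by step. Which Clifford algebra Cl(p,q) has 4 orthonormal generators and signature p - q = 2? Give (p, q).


We need p + q = 4 and p - q = 2.
Adding: 2p = 4 + 2 = 6, so p = 3.
Then q = 4 - 3 = 1.
(p, q) = (3, 1)


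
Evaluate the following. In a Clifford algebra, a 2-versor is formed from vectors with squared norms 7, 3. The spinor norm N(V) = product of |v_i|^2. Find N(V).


Spinor norm N(V) = |v1|^2 * |v2|^2 * ... * |v2|^2
= 7 * 3
Running product: 7, 21
N(V) = 21


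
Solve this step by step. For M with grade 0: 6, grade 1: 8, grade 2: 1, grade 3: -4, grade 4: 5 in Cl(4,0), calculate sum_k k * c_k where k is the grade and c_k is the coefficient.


Grade-weighted sum = sum of grade_k * coefficient_k
0*6 = 0
1*8 = 8
2*1 = 2
3*(-4) = -12
4*5 = 20
Total = 0 + 8 + 2 + (-12) + 20 = 18


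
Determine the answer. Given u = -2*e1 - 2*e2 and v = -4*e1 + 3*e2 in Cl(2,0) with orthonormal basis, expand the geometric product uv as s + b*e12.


Expand: (-2*e1 - 2*e2)(-4*e1 + 3*e2)
= (-2)*(-4)*e1e1 + (-2)*3*e1e2 + (-2)*(-4)*e2e1 + (-2)*3*e2e2
Using e1^2 = e2^2 = 1, e2e1 = -e1e2:
Scalar part s = (-2)*(-4) + (-2)*3 = 8 + (-6) = 2
Bivector part b = (-2)*3 - (-2)*(-4) = -6 - 8 = -14
uv = 2 - 14*e12


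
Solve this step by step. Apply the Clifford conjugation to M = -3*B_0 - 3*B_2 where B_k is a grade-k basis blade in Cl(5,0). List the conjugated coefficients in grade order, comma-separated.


Clifford conjugate sign for grade k: (-1)^(k(k+1)/2)
Grade 0: (-1)^(0*1/2) = (-1)^0 = 1, coeff -3 -> -3
Grade 2: (-1)^(2*3/2) = (-1)^3 = -1, coeff -3 -> 3
Conjugated coefficients: -3, 3


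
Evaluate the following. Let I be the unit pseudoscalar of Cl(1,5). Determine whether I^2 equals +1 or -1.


The pseudoscalar I = e1...e_n (product of all n generators) of Cl(p,q) satisfies I^2 = (-1)^(q + n(n-1)/2).
p = 1, q = 5, n = p + q = 6
n(n-1)/2 = 6 * 5 / 2 = 15
Exponent = q + n(n-1)/2 = 5 + 15 = 20
I^2 = (-1)^20 = +1


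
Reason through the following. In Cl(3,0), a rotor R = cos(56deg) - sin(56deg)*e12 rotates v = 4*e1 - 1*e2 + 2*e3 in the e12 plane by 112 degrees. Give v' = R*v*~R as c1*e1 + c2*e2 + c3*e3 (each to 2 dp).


Rotor R = cos(56deg) - sin(56deg)*e12
Rotation angle theta = 2 * 56 = 112 degrees in the e12 plane (e1 -> e2).
The component perpendicular to the plane (e3) is invariant: v'_3 = v3 = 2.00
cos(112deg) = -0.3746, sin(112deg) = 0.9272
v'_1 = v1*cos(theta) - v2*sin(theta) = 4*(-0.3746) - (-1)*0.9272 = -0.57
v'_2 = v1*sin(theta) + v2*cos(theta) = 4*0.9272 + (-1)*(-0.3746) = 4.08
v' = -0.57*e1 + 4.08*e2 + 2.00*e3


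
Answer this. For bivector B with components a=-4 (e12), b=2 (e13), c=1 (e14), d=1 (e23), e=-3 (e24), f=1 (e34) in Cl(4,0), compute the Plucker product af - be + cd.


Plucker relation: af - be + cd
a*f = (-4)*1 = -4
b*e = 2*(-3) = -6
c*d = 1*1 = 1
af - be + cd = -4 - (-6) + 1
= 3


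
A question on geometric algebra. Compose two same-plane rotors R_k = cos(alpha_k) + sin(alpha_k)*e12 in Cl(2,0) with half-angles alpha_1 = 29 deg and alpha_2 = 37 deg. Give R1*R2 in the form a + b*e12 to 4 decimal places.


Same-plane rotors commute and their half-angles add:
R1*R2 = cos(a1 + a2) + sin(a1 + a2)*e12.
a1 + a2 = 29 + 37 = 66 deg
cos(66 deg) = 0.4067
sin(66 deg) = 0.9135
R1*R2 = 0.4067 + 0.9135*e12


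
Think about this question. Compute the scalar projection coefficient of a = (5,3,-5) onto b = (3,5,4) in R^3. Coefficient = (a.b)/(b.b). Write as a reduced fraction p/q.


Projection coefficient = (a . b) / (b . b)
a . b = 5*3 + 3*5 + (-5)*4
= 15 + 15 + (-20) = 10
b . b = 3^2 + 5^2 + 4^2
= 9 + 25 + 16 = 50
Coefficient = 10/50
In lowest terms: 1/5


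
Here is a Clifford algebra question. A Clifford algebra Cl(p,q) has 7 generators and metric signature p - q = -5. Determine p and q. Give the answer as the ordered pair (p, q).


We need p + q = 7 and p - q = -5.
Adding: 2p = 7 + (-5) = 2, so p = 1.
Then q = 7 - 1 = 6.
(p, q) = (1, 6)


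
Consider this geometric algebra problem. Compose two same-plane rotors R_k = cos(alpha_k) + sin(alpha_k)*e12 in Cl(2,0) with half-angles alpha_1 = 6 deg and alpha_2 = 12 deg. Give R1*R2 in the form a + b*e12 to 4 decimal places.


Same-plane rotors commute and their half-angles add:
R1*R2 = cos(a1 + a2) + sin(a1 + a2)*e12.
a1 + a2 = 6 + 12 = 18 deg
cos(18 deg) = 0.9511
sin(18 deg) = 0.3090
R1*R2 = 0.9511 + 0.3090*e12


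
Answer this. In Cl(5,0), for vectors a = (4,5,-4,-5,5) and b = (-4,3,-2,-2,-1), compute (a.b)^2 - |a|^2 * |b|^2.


a . b = 4*(-4) + 5*3 + (-4)*(-2) + (-5)*(-2) + 5*(-1)
= -16 + 15 + 8 + 10 + (-5) = 12
|a|^2 = 4^2 + 5^2 + (-4)^2 + (-5)^2 + 5^2 = 107
|b|^2 = (-4)^2 + 3^2 + (-2)^2 + (-2)^2 + (-1)^2 = 34
(a.b)^2 = 12^2 = 144
|a|^2 * |b|^2 = 107 * 34 = 3638
Result = 144 - 3638 = -3494


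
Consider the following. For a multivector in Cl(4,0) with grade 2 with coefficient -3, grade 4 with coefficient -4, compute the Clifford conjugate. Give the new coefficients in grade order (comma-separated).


Clifford conjugate sign for grade k: (-1)^(k(k+1)/2)
Grade 2: (-1)^(2*3/2) = (-1)^3 = -1, coeff -3 -> 3
Grade 4: (-1)^(4*5/2) = (-1)^10 = 1, coeff -4 -> -4
Conjugated coefficients: 3, -4


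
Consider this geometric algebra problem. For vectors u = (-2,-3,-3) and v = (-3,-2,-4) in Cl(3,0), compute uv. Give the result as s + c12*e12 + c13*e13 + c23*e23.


In Cl(3,0): e_i^2 = 1, e_ie_j = -e_je_i for i != j.
Scalar part = u . v = (-2)*(-3) + (-3)*(-2) + (-3)*(-4)
= 6 + 6 + 12 = 24
e12 coeff = (-2)*(-2) - (-3)*(-3) = 4 - 9 = -5
e13 coeff = (-2)*(-4) - (-3)*(-3) = 8 - 9 = -1
e23 coeff = (-3)*(-4) - (-3)*(-2) = 12 - 6 = 6
uv = 24 - 5*e12 - 1*e13 + 6*e23


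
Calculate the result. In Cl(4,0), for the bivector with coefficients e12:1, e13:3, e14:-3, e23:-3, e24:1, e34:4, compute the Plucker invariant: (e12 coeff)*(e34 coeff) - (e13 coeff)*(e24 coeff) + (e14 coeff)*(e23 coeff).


Plucker relation: af - be + cd
a*f = 1*4 = 4
b*e = 3*1 = 3
c*d = (-3)*(-3) = 9
af - be + cd = 4 - 3 + 9
= 10


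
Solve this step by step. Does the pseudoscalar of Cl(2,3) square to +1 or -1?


The pseudoscalar I = e1...e_n (product of all n generators) of Cl(p,q) satisfies I^2 = (-1)^(q + n(n-1)/2).
p = 2, q = 3, n = p + q = 5
n(n-1)/2 = 5 * 4 / 2 = 10
Exponent = q + n(n-1)/2 = 3 + 10 = 13
I^2 = (-1)^13 = -1


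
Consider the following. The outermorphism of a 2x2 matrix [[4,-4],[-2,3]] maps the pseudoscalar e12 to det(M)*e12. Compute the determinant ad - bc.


The outermorphism of a linear map f sends e1^e2 to f(e1)^f(e2).
f(e1) = 4*e1 - 2*e2
f(e2) = -4*e1 + 3*e2
f(e1) ^ f(e2) = (4*e1 - 2*e2) ^ (-4*e1 + 3*e2)
= 4*3*e12 + (-2)*(-4)*e21
= (12 - 8)*e12
= 4*e12
Coefficient = 4


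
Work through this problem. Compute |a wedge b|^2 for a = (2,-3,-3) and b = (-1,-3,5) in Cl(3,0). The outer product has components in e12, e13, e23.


a wedge b = (a1*b2 - a2*b1)*e12 + (a1*b3 - a3*b1)*e13 + (a2*b3 - a3*b2)*e23
e12 coeff: 2*(-3) - (-3)*(-1) = -6 - 3 = -9
e13 coeff: 2*5 - (-3)*(-1) = 10 - 3 = 7
e23 coeff: (-3)*5 - (-3)*(-3) = -15 - 9 = -24
|a wedge b|^2 = (-9)^2 + 7^2 + (-24)^2
= 81 + 49 + 576
= 706


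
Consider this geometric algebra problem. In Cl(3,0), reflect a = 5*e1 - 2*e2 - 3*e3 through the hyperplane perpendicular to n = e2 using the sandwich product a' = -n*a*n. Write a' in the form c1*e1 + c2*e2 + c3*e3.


Reflection formula: a' = -n*a*n, with n = e2 (unit vector, n^2 = 1).
For reflection through hyperplane perp to e2:
The component along e2 flips sign, others stay.
a = (5, -2, -3)
a' = (5, 2, -3)
a' = 5*e1 + 2*e2 - 3*e3


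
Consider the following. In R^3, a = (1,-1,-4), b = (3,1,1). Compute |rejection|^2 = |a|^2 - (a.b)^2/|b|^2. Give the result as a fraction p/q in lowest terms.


|a|^2 = 1^2 + (-1)^2 + (-4)^2 = 18
|b|^2 = 3^2 + 1^2 + 1^2 = 11
a . b = 1*3 + (-1)*1 + (-4)*1 = -2
(a.b)^2 = (-2)^2 = 4
|rej|^2 = 18 - 4/11
= (198 - 4)/11
= 194/11
In lowest terms: 194/11


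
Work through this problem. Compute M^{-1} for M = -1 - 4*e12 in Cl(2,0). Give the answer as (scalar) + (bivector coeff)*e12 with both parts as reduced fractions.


M = -1 - 4*e12, where e12^2 = -1.
Since M commutes with its reverse ~M = a - b*e12, M * ~M = a^2 - b^2*e12^2 = a^2 + b^2.
So M^{-1} = ~M / (a^2 + b^2) = (a - b*e12)/(a^2 + b^2).
a^2 + b^2 = 1 + 16 = 17
Scalar part = -1/17 = -1/17
Bivector coeff = 4/17 = 4/17
M^{-1} = -1/17 + 4/17*e12


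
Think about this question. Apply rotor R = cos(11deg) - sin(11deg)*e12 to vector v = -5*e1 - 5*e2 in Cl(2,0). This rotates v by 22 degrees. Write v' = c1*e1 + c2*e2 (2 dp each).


Rotor R = cos(11deg) - sin(11deg)*e12
Rotation angle theta = 2 * 11 = 22 degrees
v' = R*v*~R rotates v by theta.
cos(22deg) = 0.9272, sin(22deg) = 0.3746
v'_1 = -5*cos(22deg) - (-5)*sin(22deg)
= -5*0.9272 - (-5)*0.3746
= -2.76
v'_2 = -5*sin(22deg) + (-5)*cos(22deg)
= -5*0.3746 + (-5)*0.9272
= -6.51
v' = -2.76*e1 - 6.51*e2


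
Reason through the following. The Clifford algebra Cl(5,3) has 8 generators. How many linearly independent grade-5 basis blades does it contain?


Number of grade-k basis blades in Cl(p,q) with n = p + q is C(n, k).
n = 5 + 3 = 8
C(8, 5) = 8! / (5! * 3!)
= 40320 / (120 * 6)
= 56


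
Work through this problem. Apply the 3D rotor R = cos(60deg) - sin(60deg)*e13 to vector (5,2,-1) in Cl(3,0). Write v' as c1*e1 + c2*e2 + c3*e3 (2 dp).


Rotor R = cos(60deg) - sin(60deg)*e13
Rotation angle theta = 2 * 60 = 120 degrees in the e13 plane (e1 -> e3).
The component perpendicular to the plane (e2) is invariant: v'_2 = v2 = 2.00
cos(120deg) = -0.5000, sin(120deg) = 0.8660
v'_1 = v1*cos(theta) - v3*sin(theta) = 5*(-0.5000) - (-1)*0.8660 = -1.63
v'_3 = v1*sin(theta) + v3*cos(theta) = 5*0.8660 + (-1)*(-0.5000) = 4.83
v' = -1.63*e1 + 2.00*e2 + 4.83*e3


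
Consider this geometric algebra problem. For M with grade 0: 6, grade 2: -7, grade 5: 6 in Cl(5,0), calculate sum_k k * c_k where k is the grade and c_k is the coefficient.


Grade-weighted sum = sum of grade_k * coefficient_k
0*6 = 0
2*(-7) = -14
5*6 = 30
Total = 0 + (-14) + 30 = 16


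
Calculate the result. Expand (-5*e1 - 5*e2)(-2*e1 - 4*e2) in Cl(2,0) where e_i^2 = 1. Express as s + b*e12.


Expand: (-5*e1 - 5*e2)(-2*e1 - 4*e2)
= (-5)*(-2)*e1e1 + (-5)*(-4)*e1e2 + (-5)*(-2)*e2e1 + (-5)*(-4)*e2e2
Using e1^2 = e2^2 = 1, e2e1 = -e1e2:
Scalar part s = (-5)*(-2) + (-5)*(-4) = 10 + 20 = 30
Bivector part b = (-5)*(-4) - (-5)*(-2) = 20 - 10 = 10
uv = 30 + 10*e12


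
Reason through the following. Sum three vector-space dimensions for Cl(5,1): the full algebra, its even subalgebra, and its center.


n = 5 + 1 = 6
Total dim = 2^6 = 64
Even subalgebra dim = 2^5 = 32
n is even, so center dim = 1
Sum = 64 + 32 + 1 = 97


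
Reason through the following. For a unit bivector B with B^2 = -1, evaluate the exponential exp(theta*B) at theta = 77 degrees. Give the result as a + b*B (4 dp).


For a unit bivector B with B^2 = -1, the exponential series gives
e^(theta*B) = cos(theta) + sin(theta)*B (the GA analogue of Euler's formula).
theta = 77 degrees = 1.343904 rad
cos(77 deg) = 0.2250
sin(77 deg) = 0.9744
exp(theta*B) = 0.2250 + 0.9744*B
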